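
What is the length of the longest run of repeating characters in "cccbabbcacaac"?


Input: "cccbabbcacaac"
Scanning for longest run:
  Position 1 ('c'): continues run of 'c', length=2
  Position 2 ('c'): continues run of 'c', length=3
  Position 3 ('b'): new char, reset run to 1
  Position 4 ('a'): new char, reset run to 1
  Position 5 ('b'): new char, reset run to 1
  Position 6 ('b'): continues run of 'b', length=2
  Position 7 ('c'): new char, reset run to 1
  Position 8 ('a'): new char, reset run to 1
  Position 9 ('c'): new char, reset run to 1
  Position 10 ('a'): new char, reset run to 1
  Position 11 ('a'): continues run of 'a', length=2
  Position 12 ('c'): new char, reset run to 1
Longest run: 'c' with length 3

3


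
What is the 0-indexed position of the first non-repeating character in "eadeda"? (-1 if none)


Input: eadeda
Character frequencies:
  'a': 2
  'd': 2
  'e': 2
Scanning left to right for freq == 1:
  Position 0 ('e'): freq=2, skip
  Position 1 ('a'): freq=2, skip
  Position 2 ('d'): freq=2, skip
  Position 3 ('e'): freq=2, skip
  Position 4 ('d'): freq=2, skip
  Position 5 ('a'): freq=2, skip
  No unique character found => answer = -1

-1


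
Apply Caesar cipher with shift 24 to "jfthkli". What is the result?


Caesar cipher: shift "jfthkli" by 24
  'j' (pos 9) + 24 = pos 7 = 'h'
  'f' (pos 5) + 24 = pos 3 = 'd'
  't' (pos 19) + 24 = pos 17 = 'r'
  'h' (pos 7) + 24 = pos 5 = 'f'
  'k' (pos 10) + 24 = pos 8 = 'i'
  'l' (pos 11) + 24 = pos 9 = 'j'
  'i' (pos 8) + 24 = pos 6 = 'g'
Result: hdrfijg

hdrfijg


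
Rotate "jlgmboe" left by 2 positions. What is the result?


Input: "jlgmboe", rotate left by 2
First 2 characters: "jl"
Remaining characters: "gmboe"
Concatenate remaining + first: "gmboe" + "jl" = "gmboejl"

gmboejl


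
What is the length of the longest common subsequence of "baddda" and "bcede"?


LCS of "baddda" and "bcede"
DP table:
           b    c    e    d    e
      0    0    0    0    0    0
  b   0    1    1    1    1    1
  a   0    1    1    1    1    1
  d   0    1    1    1    2    2
  d   0    1    1    1    2    2
  d   0    1    1    1    2    2
  a   0    1    1    1    2    2
LCS length = dp[6][5] = 2

2


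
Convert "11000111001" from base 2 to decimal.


Input: "11000111001" in base 2
Positional expansion:
  Digit '1' (value 1) x 2^10 = 1024
  Digit '1' (value 1) x 2^9 = 512
  Digit '0' (value 0) x 2^8 = 0
  Digit '0' (value 0) x 2^7 = 0
  Digit '0' (value 0) x 2^6 = 0
  Digit '1' (value 1) x 2^5 = 32
  Digit '1' (value 1) x 2^4 = 16
  Digit '1' (value 1) x 2^3 = 8
  Digit '0' (value 0) x 2^2 = 0
  Digit '0' (value 0) x 2^1 = 0
  Digit '1' (value 1) x 2^0 = 1
Sum = 1593

1593


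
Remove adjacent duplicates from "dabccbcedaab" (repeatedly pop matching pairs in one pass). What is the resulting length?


Input: dabccbcedaab
Stack-based adjacent duplicate removal:
  Read 'd': push. Stack: d
  Read 'a': push. Stack: da
  Read 'b': push. Stack: dab
  Read 'c': push. Stack: dabc
  Read 'c': matches stack top 'c' => pop. Stack: dab
  Read 'b': matches stack top 'b' => pop. Stack: da
  Read 'c': push. Stack: dac
  Read 'e': push. Stack: dace
  Read 'd': push. Stack: daced
  Read 'a': push. Stack: daceda
  Read 'a': matches stack top 'a' => pop. Stack: daced
  Read 'b': push. Stack: dacedb
Final stack: "dacedb" (length 6)

6


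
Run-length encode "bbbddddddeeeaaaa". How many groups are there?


Input: bbbddddddeeeaaaa
Scanning for consecutive runs:
  Group 1: 'b' x 3 (positions 0-2)
  Group 2: 'd' x 6 (positions 3-8)
  Group 3: 'e' x 3 (positions 9-11)
  Group 4: 'a' x 4 (positions 12-15)
Total groups: 4

4


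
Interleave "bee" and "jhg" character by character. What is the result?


Interleaving "bee" and "jhg":
  Position 0: 'b' from first, 'j' from second => "bj"
  Position 1: 'e' from first, 'h' from second => "eh"
  Position 2: 'e' from first, 'g' from second => "eg"
Result: bjeheg

bjeheg


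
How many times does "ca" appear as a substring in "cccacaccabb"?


Searching for "ca" in "cccacaccabb"
Scanning each position:
  Position 0: "cc" => no
  Position 1: "cc" => no
  Position 2: "ca" => MATCH
  Position 3: "ac" => no
  Position 4: "ca" => MATCH
  Position 5: "ac" => no
  Position 6: "cc" => no
  Position 7: "ca" => MATCH
  Position 8: "ab" => no
  Position 9: "bb" => no
Total occurrences: 3

3


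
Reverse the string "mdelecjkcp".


Input: mdelecjkcp
Reading characters right to left:
  Position 9: 'p'
  Position 8: 'c'
  Position 7: 'k'
  Position 6: 'j'
  Position 5: 'c'
  Position 4: 'e'
  Position 3: 'l'
  Position 2: 'e'
  Position 1: 'd'
  Position 0: 'm'
Reversed: pckjceledm

pckjceledm


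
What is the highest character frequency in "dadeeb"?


Input: dadeeb
Character counts:
  'a': 1
  'b': 1
  'd': 2
  'e': 2
Maximum frequency: 2

2


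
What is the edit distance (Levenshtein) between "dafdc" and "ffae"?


Computing edit distance: "dafdc" -> "ffae"
DP table:
           f    f    a    e
      0    1    2    3    4
  d   1    1    2    3    4
  a   2    2    2    2    3
  f   3    2    2    3    3
  d   4    3    3    3    4
  c   5    4    4    4    4
Edit distance = dp[5][4] = 4

4


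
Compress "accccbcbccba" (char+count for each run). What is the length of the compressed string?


Input: accccbcbccba
Runs:
  'a' x 1 => "a1"
  'c' x 4 => "c4"
  'b' x 1 => "b1"
  'c' x 1 => "c1"
  'b' x 1 => "b1"
  'c' x 2 => "c2"
  'b' x 1 => "b1"
  'a' x 1 => "a1"
Compressed: "a1c4b1c1b1c2b1a1"
Compressed length: 16

16


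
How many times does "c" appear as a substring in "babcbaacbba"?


Searching for "c" in "babcbaacbba"
Scanning each position:
  Position 0: "b" => no
  Position 1: "a" => no
  Position 2: "b" => no
  Position 3: "c" => MATCH
  Position 4: "b" => no
  Position 5: "a" => no
  Position 6: "a" => no
  Position 7: "c" => MATCH
  Position 8: "b" => no
  Position 9: "b" => no
  Position 10: "a" => no
Total occurrences: 2

2


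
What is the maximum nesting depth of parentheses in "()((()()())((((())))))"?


Input: "()((()()())((((())))))"
Tracking depth:
  Position 0 '(': depth becomes 1
  Position 1 ')': depth becomes 0
  Position 2 '(': depth becomes 1
  Position 3 '(': depth becomes 2
  Position 4 '(': depth becomes 3
  Position 5 ')': depth becomes 2
  Position 6 '(': depth becomes 3
  Position 7 ')': depth becomes 2
  Position 8 '(': depth becomes 3
  Position 9 ')': depth becomes 2
  Position 10 ')': depth becomes 1
  Position 11 '(': depth becomes 2
  Position 12 '(': depth becomes 3
  Position 13 '(': depth becomes 4
  Position 14 '(': depth becomes 5
  Position 15 '(': depth becomes 6
  Position 16 ')': depth becomes 5
  Position 17 ')': depth becomes 4
  Position 18 ')': depth becomes 3
  Position 19 ')': depth becomes 2
  Position 20 ')': depth becomes 1
  Position 21 ')': depth becomes 0
Maximum depth reached: 6

6


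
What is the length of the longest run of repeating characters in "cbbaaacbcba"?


Input: "cbbaaacbcba"
Scanning for longest run:
  Position 1 ('b'): new char, reset run to 1
  Position 2 ('b'): continues run of 'b', length=2
  Position 3 ('a'): new char, reset run to 1
  Position 4 ('a'): continues run of 'a', length=2
  Position 5 ('a'): continues run of 'a', length=3
  Position 6 ('c'): new char, reset run to 1
  Position 7 ('b'): new char, reset run to 1
  Position 8 ('c'): new char, reset run to 1
  Position 9 ('b'): new char, reset run to 1
  Position 10 ('a'): new char, reset run to 1
Longest run: 'a' with length 3

3


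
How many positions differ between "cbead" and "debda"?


Comparing "cbead" and "debda" position by position:
  Position 0: 'c' vs 'd' => DIFFER
  Position 1: 'b' vs 'e' => DIFFER
  Position 2: 'e' vs 'b' => DIFFER
  Position 3: 'a' vs 'd' => DIFFER
  Position 4: 'd' vs 'a' => DIFFER
Positions that differ: 5

5


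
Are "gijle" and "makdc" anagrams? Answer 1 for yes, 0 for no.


Strings: "gijle", "makdc"
Sorted first:  egijl
Sorted second: acdkm
Differ at position 0: 'e' vs 'a' => not anagrams

0


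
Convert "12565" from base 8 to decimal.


Input: "12565" in base 8
Positional expansion:
  Digit '1' (value 1) x 8^4 = 4096
  Digit '2' (value 2) x 8^3 = 1024
  Digit '5' (value 5) x 8^2 = 320
  Digit '6' (value 6) x 8^1 = 48
  Digit '5' (value 5) x 8^0 = 5
Sum = 5493

5493


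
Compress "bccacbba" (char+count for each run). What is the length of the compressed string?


Input: bccacbba
Runs:
  'b' x 1 => "b1"
  'c' x 2 => "c2"
  'a' x 1 => "a1"
  'c' x 1 => "c1"
  'b' x 2 => "b2"
  'a' x 1 => "a1"
Compressed: "b1c2a1c1b2a1"
Compressed length: 12

12


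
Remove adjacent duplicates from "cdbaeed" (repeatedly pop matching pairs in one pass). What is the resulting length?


Input: cdbaeed
Stack-based adjacent duplicate removal:
  Read 'c': push. Stack: c
  Read 'd': push. Stack: cd
  Read 'b': push. Stack: cdb
  Read 'a': push. Stack: cdba
  Read 'e': push. Stack: cdbae
  Read 'e': matches stack top 'e' => pop. Stack: cdba
  Read 'd': push. Stack: cdbad
Final stack: "cdbad" (length 5)

5


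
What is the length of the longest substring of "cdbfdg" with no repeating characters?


Input: "cdbfdg"
Sliding window (track last position of each char):
  Position 0 ('c'): window [0,0] length 1 -- new best
  Position 1 ('d'): window [0,1] length 2 -- new best
  Position 2 ('b'): window [0,2] length 3 -- new best
  Position 3 ('f'): window [0,3] length 4 -- new best
  Position 4 ('d'): repeat (last at 1), move window start to 2
  Position 4 ('d'): window [2,4] length 3
  Position 5 ('g'): window [2,5] length 4
Longest substring with no repeats: "cdbf" with length 4

4


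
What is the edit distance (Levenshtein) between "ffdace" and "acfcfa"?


Computing edit distance: "ffdace" -> "acfcfa"
DP table:
           a    c    f    c    f    a
      0    1    2    3    4    5    6
  f   1    1    2    2    3    4    5
  f   2    2    2    2    3    3    4
  d   3    3    3    3    3    4    4
  a   4    3    4    4    4    4    4
  c   5    4    3    4    4    5    5
  e   6    5    4    4    5    5    6
Edit distance = dp[6][6] = 6

6


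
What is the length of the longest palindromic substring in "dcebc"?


Input: "dcebc"
Checking substrings for palindromes:
  No multi-char palindromic substrings found
Longest palindromic substring: "d" with length 1

1


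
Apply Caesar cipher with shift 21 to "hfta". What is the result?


Caesar cipher: shift "hfta" by 21
  'h' (pos 7) + 21 = pos 2 = 'c'
  'f' (pos 5) + 21 = pos 0 = 'a'
  't' (pos 19) + 21 = pos 14 = 'o'
  'a' (pos 0) + 21 = pos 21 = 'v'
Result: caov

caov


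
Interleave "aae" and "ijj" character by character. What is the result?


Interleaving "aae" and "ijj":
  Position 0: 'a' from first, 'i' from second => "ai"
  Position 1: 'a' from first, 'j' from second => "aj"
  Position 2: 'e' from first, 'j' from second => "ej"
Result: aiajej

aiajej


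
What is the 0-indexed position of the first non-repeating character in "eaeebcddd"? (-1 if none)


Input: eaeebcddd
Character frequencies:
  'a': 1
  'b': 1
  'c': 1
  'd': 3
  'e': 3
Scanning left to right for freq == 1:
  Position 0 ('e'): freq=3, skip
  Position 1 ('a'): unique! => answer = 1

1


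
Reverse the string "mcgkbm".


Input: mcgkbm
Reading characters right to left:
  Position 5: 'm'
  Position 4: 'b'
  Position 3: 'k'
  Position 2: 'g'
  Position 1: 'c'
  Position 0: 'm'
Reversed: mbkgcm

mbkgcm


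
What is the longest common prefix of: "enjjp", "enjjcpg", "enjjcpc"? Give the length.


Words: enjjp, enjjcpg, enjjcpc
  Position 0: all 'e' => match
  Position 1: all 'n' => match
  Position 2: all 'j' => match
  Position 3: all 'j' => match
  Position 4: ('p', 'c', 'c') => mismatch, stop
LCP = "enjj" (length 4)

4


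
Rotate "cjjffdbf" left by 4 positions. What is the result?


Input: "cjjffdbf", rotate left by 4
First 4 characters: "cjjf"
Remaining characters: "fdbf"
Concatenate remaining + first: "fdbf" + "cjjf" = "fdbfcjjf"

fdbfcjjf


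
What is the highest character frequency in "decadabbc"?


Input: decadabbc
Character counts:
  'a': 2
  'b': 2
  'c': 2
  'd': 2
  'e': 1
Maximum frequency: 2

2


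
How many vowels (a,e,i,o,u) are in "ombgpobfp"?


Input: ombgpobfp
Checking each character:
  'o' at position 0: vowel (running total: 1)
  'm' at position 1: consonant
  'b' at position 2: consonant
  'g' at position 3: consonant
  'p' at position 4: consonant
  'o' at position 5: vowel (running total: 2)
  'b' at position 6: consonant
  'f' at position 7: consonant
  'p' at position 8: consonant
Total vowels: 2

2


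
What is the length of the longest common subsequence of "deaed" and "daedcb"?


LCS of "deaed" and "daedcb"
DP table:
           d    a    e    d    c    b
      0    0    0    0    0    0    0
  d   0    1    1    1    1    1    1
  e   0    1    1    2    2    2    2
  a   0    1    2    2    2    2    2
  e   0    1    2    3    3    3    3
  d   0    1    2    3    4    4    4
LCS length = dp[5][6] = 4

4


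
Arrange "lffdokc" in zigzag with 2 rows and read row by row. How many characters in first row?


Zigzag "lffdokc" into 2 rows:
Placing characters:
  'l' => row 0
  'f' => row 1
  'f' => row 0
  'd' => row 1
  'o' => row 0
  'k' => row 1
  'c' => row 0
Rows:
  Row 0: "lfoc"
  Row 1: "fdk"
First row length: 4

4


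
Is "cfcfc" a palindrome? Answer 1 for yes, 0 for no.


Input: cfcfc
Reversed: cfcfc
  Compare pos 0 ('c') with pos 4 ('c'): match
  Compare pos 1 ('f') with pos 3 ('f'): match
Result: palindrome

1


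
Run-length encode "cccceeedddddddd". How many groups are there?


Input: cccceeedddddddd
Scanning for consecutive runs:
  Group 1: 'c' x 4 (positions 0-3)
  Group 2: 'e' x 3 (positions 4-6)
  Group 3: 'd' x 8 (positions 7-14)
Total groups: 3

3


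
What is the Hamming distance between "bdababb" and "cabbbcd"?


Comparing "bdababb" and "cabbbcd" position by position:
  Position 0: 'b' vs 'c' => differ
  Position 1: 'd' vs 'a' => differ
  Position 2: 'a' vs 'b' => differ
  Position 3: 'b' vs 'b' => same
  Position 4: 'a' vs 'b' => differ
  Position 5: 'b' vs 'c' => differ
  Position 6: 'b' vs 'd' => differ
Total differences (Hamming distance): 6

6


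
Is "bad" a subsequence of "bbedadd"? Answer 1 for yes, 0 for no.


Check if "bad" is a subsequence of "bbedadd"
Greedy scan:
  Position 0 ('b'): matches sub[0] = 'b'
  Position 1 ('b'): no match needed
  Position 2 ('e'): no match needed
  Position 3 ('d'): no match needed
  Position 4 ('a'): matches sub[1] = 'a'
  Position 5 ('d'): matches sub[2] = 'd'
  Position 6 ('d'): no match needed
All 3 characters matched => is a subsequence

1


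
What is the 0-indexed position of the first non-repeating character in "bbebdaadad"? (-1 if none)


Input: bbebdaadad
Character frequencies:
  'a': 3
  'b': 3
  'd': 3
  'e': 1
Scanning left to right for freq == 1:
  Position 0 ('b'): freq=3, skip
  Position 1 ('b'): freq=3, skip
  Position 2 ('e'): unique! => answer = 2

2


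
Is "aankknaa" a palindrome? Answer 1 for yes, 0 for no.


Input: aankknaa
Reversed: aankknaa
  Compare pos 0 ('a') with pos 7 ('a'): match
  Compare pos 1 ('a') with pos 6 ('a'): match
  Compare pos 2 ('n') with pos 5 ('n'): match
  Compare pos 3 ('k') with pos 4 ('k'): match
Result: palindrome

1


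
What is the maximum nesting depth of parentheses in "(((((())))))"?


Input: "(((((())))))"
Tracking depth:
  Position 0 '(': depth becomes 1
  Position 1 '(': depth becomes 2
  Position 2 '(': depth becomes 3
  Position 3 '(': depth becomes 4
  Position 4 '(': depth becomes 5
  Position 5 '(': depth becomes 6
  Position 6 ')': depth becomes 5
  Position 7 ')': depth becomes 4
  Position 8 ')': depth becomes 3
  Position 9 ')': depth becomes 2
  Position 10 ')': depth becomes 1
  Position 11 ')': depth becomes 0
Maximum depth reached: 6

6


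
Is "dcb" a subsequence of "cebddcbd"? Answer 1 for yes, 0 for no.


Check if "dcb" is a subsequence of "cebddcbd"
Greedy scan:
  Position 0 ('c'): no match needed
  Position 1 ('e'): no match needed
  Position 2 ('b'): no match needed
  Position 3 ('d'): matches sub[0] = 'd'
  Position 4 ('d'): no match needed
  Position 5 ('c'): matches sub[1] = 'c'
  Position 6 ('b'): matches sub[2] = 'b'
  Position 7 ('d'): no match needed
All 3 characters matched => is a subsequence

1


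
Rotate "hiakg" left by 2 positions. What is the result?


Input: "hiakg", rotate left by 2
First 2 characters: "hi"
Remaining characters: "akg"
Concatenate remaining + first: "akg" + "hi" = "akghi"

akghi


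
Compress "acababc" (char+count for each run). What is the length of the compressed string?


Input: acababc
Runs:
  'a' x 1 => "a1"
  'c' x 1 => "c1"
  'a' x 1 => "a1"
  'b' x 1 => "b1"
  'a' x 1 => "a1"
  'b' x 1 => "b1"
  'c' x 1 => "c1"
Compressed: "a1c1a1b1a1b1c1"
Compressed length: 14

14


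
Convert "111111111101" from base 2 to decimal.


Input: "111111111101" in base 2
Positional expansion:
  Digit '1' (value 1) x 2^11 = 2048
  Digit '1' (value 1) x 2^10 = 1024
  Digit '1' (value 1) x 2^9 = 512
  Digit '1' (value 1) x 2^8 = 256
  Digit '1' (value 1) x 2^7 = 128
  Digit '1' (value 1) x 2^6 = 64
  Digit '1' (value 1) x 2^5 = 32
  Digit '1' (value 1) x 2^4 = 16
  Digit '1' (value 1) x 2^3 = 8
  Digit '1' (value 1) x 2^2 = 4
  Digit '0' (value 0) x 2^1 = 0
  Digit '1' (value 1) x 2^0 = 1
Sum = 4093

4093


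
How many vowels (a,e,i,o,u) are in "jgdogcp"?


Input: jgdogcp
Checking each character:
  'j' at position 0: consonant
  'g' at position 1: consonant
  'd' at position 2: consonant
  'o' at position 3: vowel (running total: 1)
  'g' at position 4: consonant
  'c' at position 5: consonant
  'p' at position 6: consonant
Total vowels: 1

1


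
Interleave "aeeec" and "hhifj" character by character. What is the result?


Interleaving "aeeec" and "hhifj":
  Position 0: 'a' from first, 'h' from second => "ah"
  Position 1: 'e' from first, 'h' from second => "eh"
  Position 2: 'e' from first, 'i' from second => "ei"
  Position 3: 'e' from first, 'f' from second => "ef"
  Position 4: 'c' from first, 'j' from second => "cj"
Result: aheheiefcj

aheheiefcj


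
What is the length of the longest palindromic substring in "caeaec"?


Input: "caeaec"
Checking substrings for palindromes:
  [1:4] "aea" (len 3) => palindrome
  [2:5] "eae" (len 3) => palindrome
Longest palindromic substring: "aea" with length 3

3


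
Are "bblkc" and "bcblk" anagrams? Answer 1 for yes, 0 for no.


Strings: "bblkc", "bcblk"
Sorted first:  bbckl
Sorted second: bbckl
Sorted forms match => anagrams

1


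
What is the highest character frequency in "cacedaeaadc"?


Input: cacedaeaadc
Character counts:
  'a': 4
  'c': 3
  'd': 2
  'e': 2
Maximum frequency: 4

4


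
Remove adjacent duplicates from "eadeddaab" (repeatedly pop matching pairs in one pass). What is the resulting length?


Input: eadeddaab
Stack-based adjacent duplicate removal:
  Read 'e': push. Stack: e
  Read 'a': push. Stack: ea
  Read 'd': push. Stack: ead
  Read 'e': push. Stack: eade
  Read 'd': push. Stack: eaded
  Read 'd': matches stack top 'd' => pop. Stack: eade
  Read 'a': push. Stack: eadea
  Read 'a': matches stack top 'a' => pop. Stack: eade
  Read 'b': push. Stack: eadeb
Final stack: "eadeb" (length 5)

5


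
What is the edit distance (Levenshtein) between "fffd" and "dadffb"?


Computing edit distance: "fffd" -> "dadffb"
DP table:
           d    a    d    f    f    b
      0    1    2    3    4    5    6
  f   1    1    2    3    3    4    5
  f   2    2    2    3    3    3    4
  f   3    3    3    3    3    3    4
  d   4    3    4    3    4    4    4
Edit distance = dp[4][6] = 4

4


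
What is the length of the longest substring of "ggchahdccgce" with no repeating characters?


Input: "ggchahdccgce"
Sliding window (track last position of each char):
  Position 0 ('g'): window [0,0] length 1 -- new best
  Position 1 ('g'): repeat (last at 0), move window start to 1
  Position 1 ('g'): window [1,1] length 1
  Position 2 ('c'): window [1,2] length 2 -- new best
  Position 3 ('h'): window [1,3] length 3 -- new best
  Position 4 ('a'): window [1,4] length 4 -- new best
  Position 5 ('h'): repeat (last at 3), move window start to 4
  Position 5 ('h'): window [4,5] length 2
  Position 6 ('d'): window [4,6] length 3
  Position 7 ('c'): window [4,7] length 4
  Position 8 ('c'): repeat (last at 7), move window start to 8
  Position 8 ('c'): window [8,8] length 1
  Position 9 ('g'): window [8,9] length 2
  Position 10 ('c'): repeat (last at 8), move window start to 9
  Position 10 ('c'): window [9,10] length 2
  Position 11 ('e'): window [9,11] length 3
Longest substring with no repeats: "gcha" with length 4

4


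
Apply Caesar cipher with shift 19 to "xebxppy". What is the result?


Caesar cipher: shift "xebxppy" by 19
  'x' (pos 23) + 19 = pos 16 = 'q'
  'e' (pos 4) + 19 = pos 23 = 'x'
  'b' (pos 1) + 19 = pos 20 = 'u'
  'x' (pos 23) + 19 = pos 16 = 'q'
  'p' (pos 15) + 19 = pos 8 = 'i'
  'p' (pos 15) + 19 = pos 8 = 'i'
  'y' (pos 24) + 19 = pos 17 = 'r'
Result: qxuqiir

qxuqiir


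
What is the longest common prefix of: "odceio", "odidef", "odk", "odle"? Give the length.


Words: odceio, odidef, odk, odle
  Position 0: all 'o' => match
  Position 1: all 'd' => match
  Position 2: ('c', 'i', 'k', 'l') => mismatch, stop
LCP = "od" (length 2)

2


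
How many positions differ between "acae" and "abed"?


Comparing "acae" and "abed" position by position:
  Position 0: 'a' vs 'a' => same
  Position 1: 'c' vs 'b' => DIFFER
  Position 2: 'a' vs 'e' => DIFFER
  Position 3: 'e' vs 'd' => DIFFER
Positions that differ: 3

3


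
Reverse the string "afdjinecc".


Input: afdjinecc
Reading characters right to left:
  Position 8: 'c'
  Position 7: 'c'
  Position 6: 'e'
  Position 5: 'n'
  Position 4: 'i'
  Position 3: 'j'
  Position 2: 'd'
  Position 1: 'f'
  Position 0: 'a'
Reversed: ccenijdfa

ccenijdfa


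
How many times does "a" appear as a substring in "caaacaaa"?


Searching for "a" in "caaacaaa"
Scanning each position:
  Position 0: "c" => no
  Position 1: "a" => MATCH
  Position 2: "a" => MATCH
  Position 3: "a" => MATCH
  Position 4: "c" => no
  Position 5: "a" => MATCH
  Position 6: "a" => MATCH
  Position 7: "a" => MATCH
Total occurrences: 6

6


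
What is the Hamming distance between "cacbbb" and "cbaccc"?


Comparing "cacbbb" and "cbaccc" position by position:
  Position 0: 'c' vs 'c' => same
  Position 1: 'a' vs 'b' => differ
  Position 2: 'c' vs 'a' => differ
  Position 3: 'b' vs 'c' => differ
  Position 4: 'b' vs 'c' => differ
  Position 5: 'b' vs 'c' => differ
Total differences (Hamming distance): 5

5


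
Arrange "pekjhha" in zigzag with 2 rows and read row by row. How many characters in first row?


Zigzag "pekjhha" into 2 rows:
Placing characters:
  'p' => row 0
  'e' => row 1
  'k' => row 0
  'j' => row 1
  'h' => row 0
  'h' => row 1
  'a' => row 0
Rows:
  Row 0: "pkha"
  Row 1: "ejh"
First row length: 4

4


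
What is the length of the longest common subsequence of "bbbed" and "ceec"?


LCS of "bbbed" and "ceec"
DP table:
           c    e    e    c
      0    0    0    0    0
  b   0    0    0    0    0
  b   0    0    0    0    0
  b   0    0    0    0    0
  e   0    0    1    1    1
  d   0    0    1    1    1
LCS length = dp[5][4] = 1

1


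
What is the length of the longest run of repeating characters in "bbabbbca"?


Input: "bbabbbca"
Scanning for longest run:
  Position 1 ('b'): continues run of 'b', length=2
  Position 2 ('a'): new char, reset run to 1
  Position 3 ('b'): new char, reset run to 1
  Position 4 ('b'): continues run of 'b', length=2
  Position 5 ('b'): continues run of 'b', length=3
  Position 6 ('c'): new char, reset run to 1
  Position 7 ('a'): new char, reset run to 1
Longest run: 'b' with length 3

3


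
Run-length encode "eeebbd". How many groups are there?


Input: eeebbd
Scanning for consecutive runs:
  Group 1: 'e' x 3 (positions 0-2)
  Group 2: 'b' x 2 (positions 3-4)
  Group 3: 'd' x 1 (positions 5-5)
Total groups: 3

3


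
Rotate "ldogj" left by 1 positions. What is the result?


Input: "ldogj", rotate left by 1
First 1 characters: "l"
Remaining characters: "dogj"
Concatenate remaining + first: "dogj" + "l" = "dogjl"

dogjl


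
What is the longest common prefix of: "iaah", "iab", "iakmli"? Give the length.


Words: iaah, iab, iakmli
  Position 0: all 'i' => match
  Position 1: all 'a' => match
  Position 2: ('a', 'b', 'k') => mismatch, stop
LCP = "ia" (length 2)

2


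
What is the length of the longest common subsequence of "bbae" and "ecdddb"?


LCS of "bbae" and "ecdddb"
DP table:
           e    c    d    d    d    b
      0    0    0    0    0    0    0
  b   0    0    0    0    0    0    1
  b   0    0    0    0    0    0    1
  a   0    0    0    0    0    0    1
  e   0    1    1    1    1    1    1
LCS length = dp[4][6] = 1

1


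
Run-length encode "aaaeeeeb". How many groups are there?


Input: aaaeeeeb
Scanning for consecutive runs:
  Group 1: 'a' x 3 (positions 0-2)
  Group 2: 'e' x 4 (positions 3-6)
  Group 3: 'b' x 1 (positions 7-7)
Total groups: 3

3


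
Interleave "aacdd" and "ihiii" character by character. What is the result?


Interleaving "aacdd" and "ihiii":
  Position 0: 'a' from first, 'i' from second => "ai"
  Position 1: 'a' from first, 'h' from second => "ah"
  Position 2: 'c' from first, 'i' from second => "ci"
  Position 3: 'd' from first, 'i' from second => "di"
  Position 4: 'd' from first, 'i' from second => "di"
Result: aiahcididi

aiahcididi


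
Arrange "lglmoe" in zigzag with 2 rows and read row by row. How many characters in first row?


Zigzag "lglmoe" into 2 rows:
Placing characters:
  'l' => row 0
  'g' => row 1
  'l' => row 0
  'm' => row 1
  'o' => row 0
  'e' => row 1
Rows:
  Row 0: "llo"
  Row 1: "gme"
First row length: 3

3


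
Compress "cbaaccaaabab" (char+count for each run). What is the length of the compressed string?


Input: cbaaccaaabab
Runs:
  'c' x 1 => "c1"
  'b' x 1 => "b1"
  'a' x 2 => "a2"
  'c' x 2 => "c2"
  'a' x 3 => "a3"
  'b' x 1 => "b1"
  'a' x 1 => "a1"
  'b' x 1 => "b1"
Compressed: "c1b1a2c2a3b1a1b1"
Compressed length: 16

16


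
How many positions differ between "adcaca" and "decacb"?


Comparing "adcaca" and "decacb" position by position:
  Position 0: 'a' vs 'd' => DIFFER
  Position 1: 'd' vs 'e' => DIFFER
  Position 2: 'c' vs 'c' => same
  Position 3: 'a' vs 'a' => same
  Position 4: 'c' vs 'c' => same
  Position 5: 'a' vs 'b' => DIFFER
Positions that differ: 3

3


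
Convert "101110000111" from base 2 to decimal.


Input: "101110000111" in base 2
Positional expansion:
  Digit '1' (value 1) x 2^11 = 2048
  Digit '0' (value 0) x 2^10 = 0
  Digit '1' (value 1) x 2^9 = 512
  Digit '1' (value 1) x 2^8 = 256
  Digit '1' (value 1) x 2^7 = 128
  Digit '0' (value 0) x 2^6 = 0
  Digit '0' (value 0) x 2^5 = 0
  Digit '0' (value 0) x 2^4 = 0
  Digit '0' (value 0) x 2^3 = 0
  Digit '1' (value 1) x 2^2 = 4
  Digit '1' (value 1) x 2^1 = 2
  Digit '1' (value 1) x 2^0 = 1
Sum = 2951

2951


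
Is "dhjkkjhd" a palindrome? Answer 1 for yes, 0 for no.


Input: dhjkkjhd
Reversed: dhjkkjhd
  Compare pos 0 ('d') with pos 7 ('d'): match
  Compare pos 1 ('h') with pos 6 ('h'): match
  Compare pos 2 ('j') with pos 5 ('j'): match
  Compare pos 3 ('k') with pos 4 ('k'): match
Result: palindrome

1


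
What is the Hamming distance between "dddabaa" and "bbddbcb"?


Comparing "dddabaa" and "bbddbcb" position by position:
  Position 0: 'd' vs 'b' => differ
  Position 1: 'd' vs 'b' => differ
  Position 2: 'd' vs 'd' => same
  Position 3: 'a' vs 'd' => differ
  Position 4: 'b' vs 'b' => same
  Position 5: 'a' vs 'c' => differ
  Position 6: 'a' vs 'b' => differ
Total differences (Hamming distance): 5

5


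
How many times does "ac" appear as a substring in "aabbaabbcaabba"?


Searching for "ac" in "aabbaabbcaabba"
Scanning each position:
  Position 0: "aa" => no
  Position 1: "ab" => no
  Position 2: "bb" => no
  Position 3: "ba" => no
  Position 4: "aa" => no
  Position 5: "ab" => no
  Position 6: "bb" => no
  Position 7: "bc" => no
  Position 8: "ca" => no
  Position 9: "aa" => no
  Position 10: "ab" => no
  Position 11: "bb" => no
  Position 12: "ba" => no
Total occurrences: 0

0


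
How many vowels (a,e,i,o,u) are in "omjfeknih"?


Input: omjfeknih
Checking each character:
  'o' at position 0: vowel (running total: 1)
  'm' at position 1: consonant
  'j' at position 2: consonant
  'f' at position 3: consonant
  'e' at position 4: vowel (running total: 2)
  'k' at position 5: consonant
  'n' at position 6: consonant
  'i' at position 7: vowel (running total: 3)
  'h' at position 8: consonant
Total vowels: 3

3


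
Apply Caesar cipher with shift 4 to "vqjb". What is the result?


Caesar cipher: shift "vqjb" by 4
  'v' (pos 21) + 4 = pos 25 = 'z'
  'q' (pos 16) + 4 = pos 20 = 'u'
  'j' (pos 9) + 4 = pos 13 = 'n'
  'b' (pos 1) + 4 = pos 5 = 'f'
Result: zunf

zunf


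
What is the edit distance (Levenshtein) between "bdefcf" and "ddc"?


Computing edit distance: "bdefcf" -> "ddc"
DP table:
           d    d    c
      0    1    2    3
  b   1    1    2    3
  d   2    1    1    2
  e   3    2    2    2
  f   4    3    3    3
  c   5    4    4    3
  f   6    5    5    4
Edit distance = dp[6][3] = 4

4


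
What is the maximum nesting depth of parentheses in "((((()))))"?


Input: "((((()))))"
Tracking depth:
  Position 0 '(': depth becomes 1
  Position 1 '(': depth becomes 2
  Position 2 '(': depth becomes 3
  Position 3 '(': depth becomes 4
  Position 4 '(': depth becomes 5
  Position 5 ')': depth becomes 4
  Position 6 ')': depth becomes 3
  Position 7 ')': depth becomes 2
  Position 8 ')': depth becomes 1
  Position 9 ')': depth becomes 0
Maximum depth reached: 5

5


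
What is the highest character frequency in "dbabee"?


Input: dbabee
Character counts:
  'a': 1
  'b': 2
  'd': 1
  'e': 2
Maximum frequency: 2

2


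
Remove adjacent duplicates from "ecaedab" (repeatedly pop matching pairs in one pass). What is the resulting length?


Input: ecaedab
Stack-based adjacent duplicate removal:
  Read 'e': push. Stack: e
  Read 'c': push. Stack: ec
  Read 'a': push. Stack: eca
  Read 'e': push. Stack: ecae
  Read 'd': push. Stack: ecaed
  Read 'a': push. Stack: ecaeda
  Read 'b': push. Stack: ecaedab
Final stack: "ecaedab" (length 7)

7


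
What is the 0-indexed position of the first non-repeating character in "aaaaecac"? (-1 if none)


Input: aaaaecac
Character frequencies:
  'a': 5
  'c': 2
  'e': 1
Scanning left to right for freq == 1:
  Position 0 ('a'): freq=5, skip
  Position 1 ('a'): freq=5, skip
  Position 2 ('a'): freq=5, skip
  Position 3 ('a'): freq=5, skip
  Position 4 ('e'): unique! => answer = 4

4


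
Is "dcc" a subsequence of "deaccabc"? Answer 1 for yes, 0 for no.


Check if "dcc" is a subsequence of "deaccabc"
Greedy scan:
  Position 0 ('d'): matches sub[0] = 'd'
  Position 1 ('e'): no match needed
  Position 2 ('a'): no match needed
  Position 3 ('c'): matches sub[1] = 'c'
  Position 4 ('c'): matches sub[2] = 'c'
  Position 5 ('a'): no match needed
  Position 6 ('b'): no match needed
  Position 7 ('c'): no match needed
All 3 characters matched => is a subsequence

1


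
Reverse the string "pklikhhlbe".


Input: pklikhhlbe
Reading characters right to left:
  Position 9: 'e'
  Position 8: 'b'
  Position 7: 'l'
  Position 6: 'h'
  Position 5: 'h'
  Position 4: 'k'
  Position 3: 'i'
  Position 2: 'l'
  Position 1: 'k'
  Position 0: 'p'
Reversed: eblhhkilkp

eblhhkilkp


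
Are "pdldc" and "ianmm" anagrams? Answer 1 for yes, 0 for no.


Strings: "pdldc", "ianmm"
Sorted first:  cddlp
Sorted second: aimmn
Differ at position 0: 'c' vs 'a' => not anagrams

0


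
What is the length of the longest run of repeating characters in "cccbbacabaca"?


Input: "cccbbacabaca"
Scanning for longest run:
  Position 1 ('c'): continues run of 'c', length=2
  Position 2 ('c'): continues run of 'c', length=3
  Position 3 ('b'): new char, reset run to 1
  Position 4 ('b'): continues run of 'b', length=2
  Position 5 ('a'): new char, reset run to 1
  Position 6 ('c'): new char, reset run to 1
  Position 7 ('a'): new char, reset run to 1
  Position 8 ('b'): new char, reset run to 1
  Position 9 ('a'): new char, reset run to 1
  Position 10 ('c'): new char, reset run to 1
  Position 11 ('a'): new char, reset run to 1
Longest run: 'c' with length 3

3


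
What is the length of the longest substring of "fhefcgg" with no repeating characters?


Input: "fhefcgg"
Sliding window (track last position of each char):
  Position 0 ('f'): window [0,0] length 1 -- new best
  Position 1 ('h'): window [0,1] length 2 -- new best
  Position 2 ('e'): window [0,2] length 3 -- new best
  Position 3 ('f'): repeat (last at 0), move window start to 1
  Position 3 ('f'): window [1,3] length 3
  Position 4 ('c'): window [1,4] length 4 -- new best
  Position 5 ('g'): window [1,5] length 5 -- new best
  Position 6 ('g'): repeat (last at 5), move window start to 6
  Position 6 ('g'): window [6,6] length 1
Longest substring with no repeats: "hefcg" with length 5

5


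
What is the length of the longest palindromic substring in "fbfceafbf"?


Input: "fbfceafbf"
Checking substrings for palindromes:
  [0:3] "fbf" (len 3) => palindrome
  [6:9] "fbf" (len 3) => palindrome
Longest palindromic substring: "fbf" with length 3

3


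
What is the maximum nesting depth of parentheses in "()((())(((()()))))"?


Input: "()((())(((()()))))"
Tracking depth:
  Position 0 '(': depth becomes 1
  Position 1 ')': depth becomes 0
  Position 2 '(': depth becomes 1
  Position 3 '(': depth becomes 2
  Position 4 '(': depth becomes 3
  Position 5 ')': depth becomes 2
  Position 6 ')': depth becomes 1
  Position 7 '(': depth becomes 2
  Position 8 '(': depth becomes 3
  Position 9 '(': depth becomes 4
  Position 10 '(': depth becomes 5
  Position 11 ')': depth becomes 4
  Position 12 '(': depth becomes 5
  Position 13 ')': depth becomes 4
  Position 14 ')': depth becomes 3
  Position 15 ')': depth becomes 2
  Position 16 ')': depth becomes 1
  Position 17 ')': depth becomes 0
Maximum depth reached: 5

5


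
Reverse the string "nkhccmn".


Input: nkhccmn
Reading characters right to left:
  Position 6: 'n'
  Position 5: 'm'
  Position 4: 'c'
  Position 3: 'c'
  Position 2: 'h'
  Position 1: 'k'
  Position 0: 'n'
Reversed: nmcchkn

nmcchkn


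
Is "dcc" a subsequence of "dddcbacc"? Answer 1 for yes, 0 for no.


Check if "dcc" is a subsequence of "dddcbacc"
Greedy scan:
  Position 0 ('d'): matches sub[0] = 'd'
  Position 1 ('d'): no match needed
  Position 2 ('d'): no match needed
  Position 3 ('c'): matches sub[1] = 'c'
  Position 4 ('b'): no match needed
  Position 5 ('a'): no match needed
  Position 6 ('c'): matches sub[2] = 'c'
  Position 7 ('c'): no match needed
All 3 characters matched => is a subsequence

1


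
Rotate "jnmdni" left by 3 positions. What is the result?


Input: "jnmdni", rotate left by 3
First 3 characters: "jnm"
Remaining characters: "dni"
Concatenate remaining + first: "dni" + "jnm" = "dnijnm"

dnijnm


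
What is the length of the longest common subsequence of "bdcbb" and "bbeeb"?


LCS of "bdcbb" and "bbeeb"
DP table:
           b    b    e    e    b
      0    0    0    0    0    0
  b   0    1    1    1    1    1
  d   0    1    1    1    1    1
  c   0    1    1    1    1    1
  b   0    1    2    2    2    2
  b   0    1    2    2    2    3
LCS length = dp[5][5] = 3

3


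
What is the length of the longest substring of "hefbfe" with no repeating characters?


Input: "hefbfe"
Sliding window (track last position of each char):
  Position 0 ('h'): window [0,0] length 1 -- new best
  Position 1 ('e'): window [0,1] length 2 -- new best
  Position 2 ('f'): window [0,2] length 3 -- new best
  Position 3 ('b'): window [0,3] length 4 -- new best
  Position 4 ('f'): repeat (last at 2), move window start to 3
  Position 4 ('f'): window [3,4] length 2
  Position 5 ('e'): window [3,5] length 3
Longest substring with no repeats: "hefb" with length 4

4


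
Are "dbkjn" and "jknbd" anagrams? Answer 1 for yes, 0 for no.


Strings: "dbkjn", "jknbd"
Sorted first:  bdjkn
Sorted second: bdjkn
Sorted forms match => anagrams

1


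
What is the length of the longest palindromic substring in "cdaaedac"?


Input: "cdaaedac"
Checking substrings for palindromes:
  [2:4] "aa" (len 2) => palindrome
Longest palindromic substring: "aa" with length 2

2


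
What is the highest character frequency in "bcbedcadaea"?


Input: bcbedcadaea
Character counts:
  'a': 3
  'b': 2
  'c': 2
  'd': 2
  'e': 2
Maximum frequency: 3

3


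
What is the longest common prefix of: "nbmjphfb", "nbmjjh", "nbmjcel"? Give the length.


Words: nbmjphfb, nbmjjh, nbmjcel
  Position 0: all 'n' => match
  Position 1: all 'b' => match
  Position 2: all 'm' => match
  Position 3: all 'j' => match
  Position 4: ('p', 'j', 'c') => mismatch, stop
LCP = "nbmj" (length 4)

4


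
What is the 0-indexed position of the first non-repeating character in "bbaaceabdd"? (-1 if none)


Input: bbaaceabdd
Character frequencies:
  'a': 3
  'b': 3
  'c': 1
  'd': 2
  'e': 1
Scanning left to right for freq == 1:
  Position 0 ('b'): freq=3, skip
  Position 1 ('b'): freq=3, skip
  Position 2 ('a'): freq=3, skip
  Position 3 ('a'): freq=3, skip
  Position 4 ('c'): unique! => answer = 4

4


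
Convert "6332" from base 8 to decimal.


Input: "6332" in base 8
Positional expansion:
  Digit '6' (value 6) x 8^3 = 3072
  Digit '3' (value 3) x 8^2 = 192
  Digit '3' (value 3) x 8^1 = 24
  Digit '2' (value 2) x 8^0 = 2
Sum = 3290

3290


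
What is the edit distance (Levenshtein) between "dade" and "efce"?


Computing edit distance: "dade" -> "efce"
DP table:
           e    f    c    e
      0    1    2    3    4
  d   1    1    2    3    4
  a   2    2    2    3    4
  d   3    3    3    3    4
  e   4    3    4    4    3
Edit distance = dp[4][4] = 3

3


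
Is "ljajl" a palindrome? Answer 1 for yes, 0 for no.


Input: ljajl
Reversed: ljajl
  Compare pos 0 ('l') with pos 4 ('l'): match
  Compare pos 1 ('j') with pos 3 ('j'): match
Result: palindrome

1


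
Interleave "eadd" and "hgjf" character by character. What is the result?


Interleaving "eadd" and "hgjf":
  Position 0: 'e' from first, 'h' from second => "eh"
  Position 1: 'a' from first, 'g' from second => "ag"
  Position 2: 'd' from first, 'j' from second => "dj"
  Position 3: 'd' from first, 'f' from second => "df"
Result: ehagdjdf

ehagdjdf


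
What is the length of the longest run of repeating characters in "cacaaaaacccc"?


Input: "cacaaaaacccc"
Scanning for longest run:
  Position 1 ('a'): new char, reset run to 1
  Position 2 ('c'): new char, reset run to 1
  Position 3 ('a'): new char, reset run to 1
  Position 4 ('a'): continues run of 'a', length=2
  Position 5 ('a'): continues run of 'a', length=3
  Position 6 ('a'): continues run of 'a', length=4
  Position 7 ('a'): continues run of 'a', length=5
  Position 8 ('c'): new char, reset run to 1
  Position 9 ('c'): continues run of 'c', length=2
  Position 10 ('c'): continues run of 'c', length=3
  Position 11 ('c'): continues run of 'c', length=4
Longest run: 'a' with length 5

5


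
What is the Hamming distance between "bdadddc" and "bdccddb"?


Comparing "bdadddc" and "bdccddb" position by position:
  Position 0: 'b' vs 'b' => same
  Position 1: 'd' vs 'd' => same
  Position 2: 'a' vs 'c' => differ
  Position 3: 'd' vs 'c' => differ
  Position 4: 'd' vs 'd' => same
  Position 5: 'd' vs 'd' => same
  Position 6: 'c' vs 'b' => differ
Total differences (Hamming distance): 3

3


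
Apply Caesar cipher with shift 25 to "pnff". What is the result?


Caesar cipher: shift "pnff" by 25
  'p' (pos 15) + 25 = pos 14 = 'o'
  'n' (pos 13) + 25 = pos 12 = 'm'
  'f' (pos 5) + 25 = pos 4 = 'e'
  'f' (pos 5) + 25 = pos 4 = 'e'
Result: omee

omee
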